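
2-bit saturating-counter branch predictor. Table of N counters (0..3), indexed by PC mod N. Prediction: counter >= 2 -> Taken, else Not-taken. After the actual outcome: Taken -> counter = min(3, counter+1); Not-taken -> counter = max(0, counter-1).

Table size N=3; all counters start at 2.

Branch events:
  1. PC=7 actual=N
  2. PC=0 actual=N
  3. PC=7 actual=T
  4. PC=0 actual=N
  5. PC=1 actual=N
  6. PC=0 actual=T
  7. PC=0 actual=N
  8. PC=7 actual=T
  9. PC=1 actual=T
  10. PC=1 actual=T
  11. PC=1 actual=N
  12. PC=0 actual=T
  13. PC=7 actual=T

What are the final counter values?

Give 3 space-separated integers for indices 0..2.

Answer: 1 3 2

Derivation:
Ev 1: PC=7 idx=1 pred=T actual=N -> ctr[1]=1
Ev 2: PC=0 idx=0 pred=T actual=N -> ctr[0]=1
Ev 3: PC=7 idx=1 pred=N actual=T -> ctr[1]=2
Ev 4: PC=0 idx=0 pred=N actual=N -> ctr[0]=0
Ev 5: PC=1 idx=1 pred=T actual=N -> ctr[1]=1
Ev 6: PC=0 idx=0 pred=N actual=T -> ctr[0]=1
Ev 7: PC=0 idx=0 pred=N actual=N -> ctr[0]=0
Ev 8: PC=7 idx=1 pred=N actual=T -> ctr[1]=2
Ev 9: PC=1 idx=1 pred=T actual=T -> ctr[1]=3
Ev 10: PC=1 idx=1 pred=T actual=T -> ctr[1]=3
Ev 11: PC=1 idx=1 pred=T actual=N -> ctr[1]=2
Ev 12: PC=0 idx=0 pred=N actual=T -> ctr[0]=1
Ev 13: PC=7 idx=1 pred=T actual=T -> ctr[1]=3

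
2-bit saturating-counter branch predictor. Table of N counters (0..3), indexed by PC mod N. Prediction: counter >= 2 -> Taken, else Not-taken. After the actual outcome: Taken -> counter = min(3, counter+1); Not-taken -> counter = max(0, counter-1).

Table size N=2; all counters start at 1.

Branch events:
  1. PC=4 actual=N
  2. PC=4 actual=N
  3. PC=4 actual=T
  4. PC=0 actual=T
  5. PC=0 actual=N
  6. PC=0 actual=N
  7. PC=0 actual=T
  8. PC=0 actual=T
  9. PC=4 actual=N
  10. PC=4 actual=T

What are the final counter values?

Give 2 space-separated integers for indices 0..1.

Answer: 2 1

Derivation:
Ev 1: PC=4 idx=0 pred=N actual=N -> ctr[0]=0
Ev 2: PC=4 idx=0 pred=N actual=N -> ctr[0]=0
Ev 3: PC=4 idx=0 pred=N actual=T -> ctr[0]=1
Ev 4: PC=0 idx=0 pred=N actual=T -> ctr[0]=2
Ev 5: PC=0 idx=0 pred=T actual=N -> ctr[0]=1
Ev 6: PC=0 idx=0 pred=N actual=N -> ctr[0]=0
Ev 7: PC=0 idx=0 pred=N actual=T -> ctr[0]=1
Ev 8: PC=0 idx=0 pred=N actual=T -> ctr[0]=2
Ev 9: PC=4 idx=0 pred=T actual=N -> ctr[0]=1
Ev 10: PC=4 idx=0 pred=N actual=T -> ctr[0]=2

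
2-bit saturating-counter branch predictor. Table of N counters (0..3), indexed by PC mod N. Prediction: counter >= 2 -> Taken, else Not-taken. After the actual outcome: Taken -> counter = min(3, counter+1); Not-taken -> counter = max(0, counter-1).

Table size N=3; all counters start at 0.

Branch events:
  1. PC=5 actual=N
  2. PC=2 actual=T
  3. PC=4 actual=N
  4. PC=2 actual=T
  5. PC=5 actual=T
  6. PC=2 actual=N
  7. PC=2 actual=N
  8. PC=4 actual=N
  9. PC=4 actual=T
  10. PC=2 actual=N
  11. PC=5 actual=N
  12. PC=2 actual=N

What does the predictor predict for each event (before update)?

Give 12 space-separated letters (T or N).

Ev 1: PC=5 idx=2 pred=N actual=N -> ctr[2]=0
Ev 2: PC=2 idx=2 pred=N actual=T -> ctr[2]=1
Ev 3: PC=4 idx=1 pred=N actual=N -> ctr[1]=0
Ev 4: PC=2 idx=2 pred=N actual=T -> ctr[2]=2
Ev 5: PC=5 idx=2 pred=T actual=T -> ctr[2]=3
Ev 6: PC=2 idx=2 pred=T actual=N -> ctr[2]=2
Ev 7: PC=2 idx=2 pred=T actual=N -> ctr[2]=1
Ev 8: PC=4 idx=1 pred=N actual=N -> ctr[1]=0
Ev 9: PC=4 idx=1 pred=N actual=T -> ctr[1]=1
Ev 10: PC=2 idx=2 pred=N actual=N -> ctr[2]=0
Ev 11: PC=5 idx=2 pred=N actual=N -> ctr[2]=0
Ev 12: PC=2 idx=2 pred=N actual=N -> ctr[2]=0

Answer: N N N N T T T N N N N N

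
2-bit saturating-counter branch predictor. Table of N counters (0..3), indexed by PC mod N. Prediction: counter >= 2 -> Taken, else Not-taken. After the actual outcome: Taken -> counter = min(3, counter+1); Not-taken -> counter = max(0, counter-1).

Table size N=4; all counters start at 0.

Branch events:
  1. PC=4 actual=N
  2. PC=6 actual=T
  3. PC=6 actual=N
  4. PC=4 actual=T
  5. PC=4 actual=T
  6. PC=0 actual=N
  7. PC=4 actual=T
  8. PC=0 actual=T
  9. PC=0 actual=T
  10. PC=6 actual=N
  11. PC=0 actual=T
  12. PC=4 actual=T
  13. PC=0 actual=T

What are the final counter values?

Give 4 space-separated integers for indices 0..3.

Answer: 3 0 0 0

Derivation:
Ev 1: PC=4 idx=0 pred=N actual=N -> ctr[0]=0
Ev 2: PC=6 idx=2 pred=N actual=T -> ctr[2]=1
Ev 3: PC=6 idx=2 pred=N actual=N -> ctr[2]=0
Ev 4: PC=4 idx=0 pred=N actual=T -> ctr[0]=1
Ev 5: PC=4 idx=0 pred=N actual=T -> ctr[0]=2
Ev 6: PC=0 idx=0 pred=T actual=N -> ctr[0]=1
Ev 7: PC=4 idx=0 pred=N actual=T -> ctr[0]=2
Ev 8: PC=0 idx=0 pred=T actual=T -> ctr[0]=3
Ev 9: PC=0 idx=0 pred=T actual=T -> ctr[0]=3
Ev 10: PC=6 idx=2 pred=N actual=N -> ctr[2]=0
Ev 11: PC=0 idx=0 pred=T actual=T -> ctr[0]=3
Ev 12: PC=4 idx=0 pred=T actual=T -> ctr[0]=3
Ev 13: PC=0 idx=0 pred=T actual=T -> ctr[0]=3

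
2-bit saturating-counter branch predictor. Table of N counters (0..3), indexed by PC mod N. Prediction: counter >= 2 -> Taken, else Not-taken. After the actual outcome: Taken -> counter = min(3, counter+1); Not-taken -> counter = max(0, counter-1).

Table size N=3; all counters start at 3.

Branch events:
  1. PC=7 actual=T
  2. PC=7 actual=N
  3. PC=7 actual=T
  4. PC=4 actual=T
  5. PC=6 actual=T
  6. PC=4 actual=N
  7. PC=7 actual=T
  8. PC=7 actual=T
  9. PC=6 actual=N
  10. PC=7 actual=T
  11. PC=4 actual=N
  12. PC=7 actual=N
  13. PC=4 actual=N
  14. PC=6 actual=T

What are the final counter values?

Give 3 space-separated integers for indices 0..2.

Answer: 3 0 3

Derivation:
Ev 1: PC=7 idx=1 pred=T actual=T -> ctr[1]=3
Ev 2: PC=7 idx=1 pred=T actual=N -> ctr[1]=2
Ev 3: PC=7 idx=1 pred=T actual=T -> ctr[1]=3
Ev 4: PC=4 idx=1 pred=T actual=T -> ctr[1]=3
Ev 5: PC=6 idx=0 pred=T actual=T -> ctr[0]=3
Ev 6: PC=4 idx=1 pred=T actual=N -> ctr[1]=2
Ev 7: PC=7 idx=1 pred=T actual=T -> ctr[1]=3
Ev 8: PC=7 idx=1 pred=T actual=T -> ctr[1]=3
Ev 9: PC=6 idx=0 pred=T actual=N -> ctr[0]=2
Ev 10: PC=7 idx=1 pred=T actual=T -> ctr[1]=3
Ev 11: PC=4 idx=1 pred=T actual=N -> ctr[1]=2
Ev 12: PC=7 idx=1 pred=T actual=N -> ctr[1]=1
Ev 13: PC=4 idx=1 pred=N actual=N -> ctr[1]=0
Ev 14: PC=6 idx=0 pred=T actual=T -> ctr[0]=3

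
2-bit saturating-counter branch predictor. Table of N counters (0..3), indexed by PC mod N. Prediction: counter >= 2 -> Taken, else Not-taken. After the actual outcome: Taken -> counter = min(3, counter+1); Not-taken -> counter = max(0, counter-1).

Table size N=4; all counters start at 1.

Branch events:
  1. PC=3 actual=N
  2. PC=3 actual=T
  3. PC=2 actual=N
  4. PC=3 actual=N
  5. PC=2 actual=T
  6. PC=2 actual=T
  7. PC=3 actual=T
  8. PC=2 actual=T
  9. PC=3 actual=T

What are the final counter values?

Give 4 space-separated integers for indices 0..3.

Answer: 1 1 3 2

Derivation:
Ev 1: PC=3 idx=3 pred=N actual=N -> ctr[3]=0
Ev 2: PC=3 idx=3 pred=N actual=T -> ctr[3]=1
Ev 3: PC=2 idx=2 pred=N actual=N -> ctr[2]=0
Ev 4: PC=3 idx=3 pred=N actual=N -> ctr[3]=0
Ev 5: PC=2 idx=2 pred=N actual=T -> ctr[2]=1
Ev 6: PC=2 idx=2 pred=N actual=T -> ctr[2]=2
Ev 7: PC=3 idx=3 pred=N actual=T -> ctr[3]=1
Ev 8: PC=2 idx=2 pred=T actual=T -> ctr[2]=3
Ev 9: PC=3 idx=3 pred=N actual=T -> ctr[3]=2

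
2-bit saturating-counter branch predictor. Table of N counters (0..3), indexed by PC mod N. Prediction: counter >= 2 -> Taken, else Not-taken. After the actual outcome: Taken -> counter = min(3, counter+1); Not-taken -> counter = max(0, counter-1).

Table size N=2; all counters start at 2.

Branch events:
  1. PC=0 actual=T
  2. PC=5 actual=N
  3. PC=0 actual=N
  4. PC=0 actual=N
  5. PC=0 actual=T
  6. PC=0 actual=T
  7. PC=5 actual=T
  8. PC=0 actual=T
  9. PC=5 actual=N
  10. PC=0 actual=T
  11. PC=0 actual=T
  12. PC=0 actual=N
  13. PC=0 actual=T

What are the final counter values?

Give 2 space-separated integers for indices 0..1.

Answer: 3 1

Derivation:
Ev 1: PC=0 idx=0 pred=T actual=T -> ctr[0]=3
Ev 2: PC=5 idx=1 pred=T actual=N -> ctr[1]=1
Ev 3: PC=0 idx=0 pred=T actual=N -> ctr[0]=2
Ev 4: PC=0 idx=0 pred=T actual=N -> ctr[0]=1
Ev 5: PC=0 idx=0 pred=N actual=T -> ctr[0]=2
Ev 6: PC=0 idx=0 pred=T actual=T -> ctr[0]=3
Ev 7: PC=5 idx=1 pred=N actual=T -> ctr[1]=2
Ev 8: PC=0 idx=0 pred=T actual=T -> ctr[0]=3
Ev 9: PC=5 idx=1 pred=T actual=N -> ctr[1]=1
Ev 10: PC=0 idx=0 pred=T actual=T -> ctr[0]=3
Ev 11: PC=0 idx=0 pred=T actual=T -> ctr[0]=3
Ev 12: PC=0 idx=0 pred=T actual=N -> ctr[0]=2
Ev 13: PC=0 idx=0 pred=T actual=T -> ctr[0]=3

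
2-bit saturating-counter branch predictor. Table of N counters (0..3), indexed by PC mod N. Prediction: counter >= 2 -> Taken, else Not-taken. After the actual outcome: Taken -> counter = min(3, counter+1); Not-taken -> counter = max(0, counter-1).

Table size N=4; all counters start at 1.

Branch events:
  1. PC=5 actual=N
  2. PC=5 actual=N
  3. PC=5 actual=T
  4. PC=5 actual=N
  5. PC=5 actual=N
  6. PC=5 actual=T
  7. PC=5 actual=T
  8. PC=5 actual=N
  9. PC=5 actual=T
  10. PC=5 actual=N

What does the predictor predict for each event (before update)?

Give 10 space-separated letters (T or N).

Ev 1: PC=5 idx=1 pred=N actual=N -> ctr[1]=0
Ev 2: PC=5 idx=1 pred=N actual=N -> ctr[1]=0
Ev 3: PC=5 idx=1 pred=N actual=T -> ctr[1]=1
Ev 4: PC=5 idx=1 pred=N actual=N -> ctr[1]=0
Ev 5: PC=5 idx=1 pred=N actual=N -> ctr[1]=0
Ev 6: PC=5 idx=1 pred=N actual=T -> ctr[1]=1
Ev 7: PC=5 idx=1 pred=N actual=T -> ctr[1]=2
Ev 8: PC=5 idx=1 pred=T actual=N -> ctr[1]=1
Ev 9: PC=5 idx=1 pred=N actual=T -> ctr[1]=2
Ev 10: PC=5 idx=1 pred=T actual=N -> ctr[1]=1

Answer: N N N N N N N T N T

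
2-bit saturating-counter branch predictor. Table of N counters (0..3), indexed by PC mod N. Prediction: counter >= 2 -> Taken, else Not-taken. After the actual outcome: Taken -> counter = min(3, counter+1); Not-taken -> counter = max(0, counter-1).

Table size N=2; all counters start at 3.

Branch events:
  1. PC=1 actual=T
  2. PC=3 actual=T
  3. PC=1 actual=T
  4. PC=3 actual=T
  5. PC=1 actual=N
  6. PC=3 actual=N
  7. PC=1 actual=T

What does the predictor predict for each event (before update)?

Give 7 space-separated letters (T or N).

Answer: T T T T T T N

Derivation:
Ev 1: PC=1 idx=1 pred=T actual=T -> ctr[1]=3
Ev 2: PC=3 idx=1 pred=T actual=T -> ctr[1]=3
Ev 3: PC=1 idx=1 pred=T actual=T -> ctr[1]=3
Ev 4: PC=3 idx=1 pred=T actual=T -> ctr[1]=3
Ev 5: PC=1 idx=1 pred=T actual=N -> ctr[1]=2
Ev 6: PC=3 idx=1 pred=T actual=N -> ctr[1]=1
Ev 7: PC=1 idx=1 pred=N actual=T -> ctr[1]=2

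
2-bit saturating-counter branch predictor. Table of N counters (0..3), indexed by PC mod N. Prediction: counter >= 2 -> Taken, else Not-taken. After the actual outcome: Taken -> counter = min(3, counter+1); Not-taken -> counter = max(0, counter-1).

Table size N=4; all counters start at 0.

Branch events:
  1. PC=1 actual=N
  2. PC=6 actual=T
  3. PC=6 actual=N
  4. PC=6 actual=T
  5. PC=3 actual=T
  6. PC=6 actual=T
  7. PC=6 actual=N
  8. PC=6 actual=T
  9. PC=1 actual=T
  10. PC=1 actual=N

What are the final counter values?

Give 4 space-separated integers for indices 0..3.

Ev 1: PC=1 idx=1 pred=N actual=N -> ctr[1]=0
Ev 2: PC=6 idx=2 pred=N actual=T -> ctr[2]=1
Ev 3: PC=6 idx=2 pred=N actual=N -> ctr[2]=0
Ev 4: PC=6 idx=2 pred=N actual=T -> ctr[2]=1
Ev 5: PC=3 idx=3 pred=N actual=T -> ctr[3]=1
Ev 6: PC=6 idx=2 pred=N actual=T -> ctr[2]=2
Ev 7: PC=6 idx=2 pred=T actual=N -> ctr[2]=1
Ev 8: PC=6 idx=2 pred=N actual=T -> ctr[2]=2
Ev 9: PC=1 idx=1 pred=N actual=T -> ctr[1]=1
Ev 10: PC=1 idx=1 pred=N actual=N -> ctr[1]=0

Answer: 0 0 2 1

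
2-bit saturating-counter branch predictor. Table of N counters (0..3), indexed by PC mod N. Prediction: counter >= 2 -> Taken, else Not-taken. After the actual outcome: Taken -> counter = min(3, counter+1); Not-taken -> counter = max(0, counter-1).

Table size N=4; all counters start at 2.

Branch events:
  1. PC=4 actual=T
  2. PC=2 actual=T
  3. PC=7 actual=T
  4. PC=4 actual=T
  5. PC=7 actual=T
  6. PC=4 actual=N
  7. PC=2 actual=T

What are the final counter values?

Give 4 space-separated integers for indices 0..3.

Ev 1: PC=4 idx=0 pred=T actual=T -> ctr[0]=3
Ev 2: PC=2 idx=2 pred=T actual=T -> ctr[2]=3
Ev 3: PC=7 idx=3 pred=T actual=T -> ctr[3]=3
Ev 4: PC=4 idx=0 pred=T actual=T -> ctr[0]=3
Ev 5: PC=7 idx=3 pred=T actual=T -> ctr[3]=3
Ev 6: PC=4 idx=0 pred=T actual=N -> ctr[0]=2
Ev 7: PC=2 idx=2 pred=T actual=T -> ctr[2]=3

Answer: 2 2 3 3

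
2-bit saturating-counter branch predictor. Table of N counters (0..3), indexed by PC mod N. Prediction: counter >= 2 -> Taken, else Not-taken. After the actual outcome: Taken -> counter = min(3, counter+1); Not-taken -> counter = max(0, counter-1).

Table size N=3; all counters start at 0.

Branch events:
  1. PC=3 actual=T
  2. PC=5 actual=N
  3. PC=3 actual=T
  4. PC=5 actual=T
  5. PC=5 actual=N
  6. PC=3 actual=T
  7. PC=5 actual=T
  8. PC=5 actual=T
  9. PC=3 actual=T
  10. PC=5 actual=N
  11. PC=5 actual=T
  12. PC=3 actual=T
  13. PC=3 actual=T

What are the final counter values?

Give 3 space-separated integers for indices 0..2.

Ev 1: PC=3 idx=0 pred=N actual=T -> ctr[0]=1
Ev 2: PC=5 idx=2 pred=N actual=N -> ctr[2]=0
Ev 3: PC=3 idx=0 pred=N actual=T -> ctr[0]=2
Ev 4: PC=5 idx=2 pred=N actual=T -> ctr[2]=1
Ev 5: PC=5 idx=2 pred=N actual=N -> ctr[2]=0
Ev 6: PC=3 idx=0 pred=T actual=T -> ctr[0]=3
Ev 7: PC=5 idx=2 pred=N actual=T -> ctr[2]=1
Ev 8: PC=5 idx=2 pred=N actual=T -> ctr[2]=2
Ev 9: PC=3 idx=0 pred=T actual=T -> ctr[0]=3
Ev 10: PC=5 idx=2 pred=T actual=N -> ctr[2]=1
Ev 11: PC=5 idx=2 pred=N actual=T -> ctr[2]=2
Ev 12: PC=3 idx=0 pred=T actual=T -> ctr[0]=3
Ev 13: PC=3 idx=0 pred=T actual=T -> ctr[0]=3

Answer: 3 0 2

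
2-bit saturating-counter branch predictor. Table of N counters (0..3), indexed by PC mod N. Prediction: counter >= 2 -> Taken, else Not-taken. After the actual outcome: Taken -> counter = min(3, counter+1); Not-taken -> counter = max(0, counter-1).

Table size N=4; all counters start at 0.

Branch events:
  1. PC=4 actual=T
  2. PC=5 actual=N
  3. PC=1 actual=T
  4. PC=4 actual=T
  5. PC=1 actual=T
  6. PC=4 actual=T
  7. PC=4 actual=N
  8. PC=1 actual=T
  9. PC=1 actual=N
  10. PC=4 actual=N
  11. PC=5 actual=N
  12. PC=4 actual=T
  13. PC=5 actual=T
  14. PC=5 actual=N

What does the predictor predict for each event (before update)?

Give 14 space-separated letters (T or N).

Answer: N N N N N T T T T T T N N T

Derivation:
Ev 1: PC=4 idx=0 pred=N actual=T -> ctr[0]=1
Ev 2: PC=5 idx=1 pred=N actual=N -> ctr[1]=0
Ev 3: PC=1 idx=1 pred=N actual=T -> ctr[1]=1
Ev 4: PC=4 idx=0 pred=N actual=T -> ctr[0]=2
Ev 5: PC=1 idx=1 pred=N actual=T -> ctr[1]=2
Ev 6: PC=4 idx=0 pred=T actual=T -> ctr[0]=3
Ev 7: PC=4 idx=0 pred=T actual=N -> ctr[0]=2
Ev 8: PC=1 idx=1 pred=T actual=T -> ctr[1]=3
Ev 9: PC=1 idx=1 pred=T actual=N -> ctr[1]=2
Ev 10: PC=4 idx=0 pred=T actual=N -> ctr[0]=1
Ev 11: PC=5 idx=1 pred=T actual=N -> ctr[1]=1
Ev 12: PC=4 idx=0 pred=N actual=T -> ctr[0]=2
Ev 13: PC=5 idx=1 pred=N actual=T -> ctr[1]=2
Ev 14: PC=5 idx=1 pred=T actual=N -> ctr[1]=1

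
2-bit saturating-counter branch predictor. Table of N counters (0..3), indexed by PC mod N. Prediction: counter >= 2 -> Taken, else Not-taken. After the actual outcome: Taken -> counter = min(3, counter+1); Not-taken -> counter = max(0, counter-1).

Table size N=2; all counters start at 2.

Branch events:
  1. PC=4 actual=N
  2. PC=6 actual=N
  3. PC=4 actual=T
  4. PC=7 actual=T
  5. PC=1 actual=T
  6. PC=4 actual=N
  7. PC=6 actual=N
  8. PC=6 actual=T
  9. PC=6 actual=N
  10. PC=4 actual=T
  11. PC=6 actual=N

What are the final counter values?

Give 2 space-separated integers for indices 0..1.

Ev 1: PC=4 idx=0 pred=T actual=N -> ctr[0]=1
Ev 2: PC=6 idx=0 pred=N actual=N -> ctr[0]=0
Ev 3: PC=4 idx=0 pred=N actual=T -> ctr[0]=1
Ev 4: PC=7 idx=1 pred=T actual=T -> ctr[1]=3
Ev 5: PC=1 idx=1 pred=T actual=T -> ctr[1]=3
Ev 6: PC=4 idx=0 pred=N actual=N -> ctr[0]=0
Ev 7: PC=6 idx=0 pred=N actual=N -> ctr[0]=0
Ev 8: PC=6 idx=0 pred=N actual=T -> ctr[0]=1
Ev 9: PC=6 idx=0 pred=N actual=N -> ctr[0]=0
Ev 10: PC=4 idx=0 pred=N actual=T -> ctr[0]=1
Ev 11: PC=6 idx=0 pred=N actual=N -> ctr[0]=0

Answer: 0 3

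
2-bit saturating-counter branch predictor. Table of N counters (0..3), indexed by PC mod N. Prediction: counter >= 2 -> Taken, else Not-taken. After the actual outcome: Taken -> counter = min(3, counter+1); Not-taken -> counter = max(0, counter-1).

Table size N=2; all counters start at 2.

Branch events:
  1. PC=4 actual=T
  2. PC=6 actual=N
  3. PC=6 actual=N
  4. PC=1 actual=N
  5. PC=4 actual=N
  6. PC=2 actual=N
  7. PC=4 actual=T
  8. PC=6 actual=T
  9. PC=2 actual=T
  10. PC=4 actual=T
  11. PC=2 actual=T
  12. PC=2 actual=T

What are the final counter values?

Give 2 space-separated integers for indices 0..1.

Answer: 3 1

Derivation:
Ev 1: PC=4 idx=0 pred=T actual=T -> ctr[0]=3
Ev 2: PC=6 idx=0 pred=T actual=N -> ctr[0]=2
Ev 3: PC=6 idx=0 pred=T actual=N -> ctr[0]=1
Ev 4: PC=1 idx=1 pred=T actual=N -> ctr[1]=1
Ev 5: PC=4 idx=0 pred=N actual=N -> ctr[0]=0
Ev 6: PC=2 idx=0 pred=N actual=N -> ctr[0]=0
Ev 7: PC=4 idx=0 pred=N actual=T -> ctr[0]=1
Ev 8: PC=6 idx=0 pred=N actual=T -> ctr[0]=2
Ev 9: PC=2 idx=0 pred=T actual=T -> ctr[0]=3
Ev 10: PC=4 idx=0 pred=T actual=T -> ctr[0]=3
Ev 11: PC=2 idx=0 pred=T actual=T -> ctr[0]=3
Ev 12: PC=2 idx=0 pred=T actual=T -> ctr[0]=3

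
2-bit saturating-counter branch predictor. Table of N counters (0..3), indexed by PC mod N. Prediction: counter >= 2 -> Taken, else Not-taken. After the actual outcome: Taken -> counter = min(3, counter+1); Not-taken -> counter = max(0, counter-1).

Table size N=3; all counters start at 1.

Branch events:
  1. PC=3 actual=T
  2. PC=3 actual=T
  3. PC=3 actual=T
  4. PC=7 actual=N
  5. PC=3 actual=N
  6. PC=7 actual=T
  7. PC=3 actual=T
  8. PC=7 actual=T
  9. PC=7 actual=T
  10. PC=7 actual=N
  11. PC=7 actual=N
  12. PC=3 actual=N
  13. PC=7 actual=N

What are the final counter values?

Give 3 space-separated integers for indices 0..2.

Ev 1: PC=3 idx=0 pred=N actual=T -> ctr[0]=2
Ev 2: PC=3 idx=0 pred=T actual=T -> ctr[0]=3
Ev 3: PC=3 idx=0 pred=T actual=T -> ctr[0]=3
Ev 4: PC=7 idx=1 pred=N actual=N -> ctr[1]=0
Ev 5: PC=3 idx=0 pred=T actual=N -> ctr[0]=2
Ev 6: PC=7 idx=1 pred=N actual=T -> ctr[1]=1
Ev 7: PC=3 idx=0 pred=T actual=T -> ctr[0]=3
Ev 8: PC=7 idx=1 pred=N actual=T -> ctr[1]=2
Ev 9: PC=7 idx=1 pred=T actual=T -> ctr[1]=3
Ev 10: PC=7 idx=1 pred=T actual=N -> ctr[1]=2
Ev 11: PC=7 idx=1 pred=T actual=N -> ctr[1]=1
Ev 12: PC=3 idx=0 pred=T actual=N -> ctr[0]=2
Ev 13: PC=7 idx=1 pred=N actual=N -> ctr[1]=0

Answer: 2 0 1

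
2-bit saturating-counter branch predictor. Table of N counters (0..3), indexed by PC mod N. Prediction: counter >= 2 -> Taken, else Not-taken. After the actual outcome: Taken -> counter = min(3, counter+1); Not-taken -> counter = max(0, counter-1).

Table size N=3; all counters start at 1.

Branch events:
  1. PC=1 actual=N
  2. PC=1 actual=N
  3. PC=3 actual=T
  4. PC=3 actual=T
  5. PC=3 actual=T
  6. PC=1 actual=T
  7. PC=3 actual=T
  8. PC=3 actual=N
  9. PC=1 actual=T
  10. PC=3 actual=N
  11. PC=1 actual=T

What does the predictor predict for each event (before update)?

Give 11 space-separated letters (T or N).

Ev 1: PC=1 idx=1 pred=N actual=N -> ctr[1]=0
Ev 2: PC=1 idx=1 pred=N actual=N -> ctr[1]=0
Ev 3: PC=3 idx=0 pred=N actual=T -> ctr[0]=2
Ev 4: PC=3 idx=0 pred=T actual=T -> ctr[0]=3
Ev 5: PC=3 idx=0 pred=T actual=T -> ctr[0]=3
Ev 6: PC=1 idx=1 pred=N actual=T -> ctr[1]=1
Ev 7: PC=3 idx=0 pred=T actual=T -> ctr[0]=3
Ev 8: PC=3 idx=0 pred=T actual=N -> ctr[0]=2
Ev 9: PC=1 idx=1 pred=N actual=T -> ctr[1]=2
Ev 10: PC=3 idx=0 pred=T actual=N -> ctr[0]=1
Ev 11: PC=1 idx=1 pred=T actual=T -> ctr[1]=3

Answer: N N N T T N T T N T T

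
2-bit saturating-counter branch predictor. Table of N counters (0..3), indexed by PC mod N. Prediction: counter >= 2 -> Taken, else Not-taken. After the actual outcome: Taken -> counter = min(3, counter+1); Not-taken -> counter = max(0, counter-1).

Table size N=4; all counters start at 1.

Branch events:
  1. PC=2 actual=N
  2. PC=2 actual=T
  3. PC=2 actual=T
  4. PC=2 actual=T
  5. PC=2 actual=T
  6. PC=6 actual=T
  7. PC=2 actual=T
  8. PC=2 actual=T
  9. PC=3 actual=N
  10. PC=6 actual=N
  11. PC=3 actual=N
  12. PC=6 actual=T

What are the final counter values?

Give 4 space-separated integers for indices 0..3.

Answer: 1 1 3 0

Derivation:
Ev 1: PC=2 idx=2 pred=N actual=N -> ctr[2]=0
Ev 2: PC=2 idx=2 pred=N actual=T -> ctr[2]=1
Ev 3: PC=2 idx=2 pred=N actual=T -> ctr[2]=2
Ev 4: PC=2 idx=2 pred=T actual=T -> ctr[2]=3
Ev 5: PC=2 idx=2 pred=T actual=T -> ctr[2]=3
Ev 6: PC=6 idx=2 pred=T actual=T -> ctr[2]=3
Ev 7: PC=2 idx=2 pred=T actual=T -> ctr[2]=3
Ev 8: PC=2 idx=2 pred=T actual=T -> ctr[2]=3
Ev 9: PC=3 idx=3 pred=N actual=N -> ctr[3]=0
Ev 10: PC=6 idx=2 pred=T actual=N -> ctr[2]=2
Ev 11: PC=3 idx=3 pred=N actual=N -> ctr[3]=0
Ev 12: PC=6 idx=2 pred=T actual=T -> ctr[2]=3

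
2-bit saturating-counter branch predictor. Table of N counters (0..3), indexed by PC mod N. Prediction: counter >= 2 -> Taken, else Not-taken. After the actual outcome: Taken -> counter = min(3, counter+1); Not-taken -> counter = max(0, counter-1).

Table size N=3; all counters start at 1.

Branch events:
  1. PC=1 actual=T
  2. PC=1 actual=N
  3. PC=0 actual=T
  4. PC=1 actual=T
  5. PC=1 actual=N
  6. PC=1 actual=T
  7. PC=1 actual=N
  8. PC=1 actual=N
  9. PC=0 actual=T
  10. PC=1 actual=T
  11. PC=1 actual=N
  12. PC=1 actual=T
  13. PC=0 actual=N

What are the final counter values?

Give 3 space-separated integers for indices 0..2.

Ev 1: PC=1 idx=1 pred=N actual=T -> ctr[1]=2
Ev 2: PC=1 idx=1 pred=T actual=N -> ctr[1]=1
Ev 3: PC=0 idx=0 pred=N actual=T -> ctr[0]=2
Ev 4: PC=1 idx=1 pred=N actual=T -> ctr[1]=2
Ev 5: PC=1 idx=1 pred=T actual=N -> ctr[1]=1
Ev 6: PC=1 idx=1 pred=N actual=T -> ctr[1]=2
Ev 7: PC=1 idx=1 pred=T actual=N -> ctr[1]=1
Ev 8: PC=1 idx=1 pred=N actual=N -> ctr[1]=0
Ev 9: PC=0 idx=0 pred=T actual=T -> ctr[0]=3
Ev 10: PC=1 idx=1 pred=N actual=T -> ctr[1]=1
Ev 11: PC=1 idx=1 pred=N actual=N -> ctr[1]=0
Ev 12: PC=1 idx=1 pred=N actual=T -> ctr[1]=1
Ev 13: PC=0 idx=0 pred=T actual=N -> ctr[0]=2

Answer: 2 1 1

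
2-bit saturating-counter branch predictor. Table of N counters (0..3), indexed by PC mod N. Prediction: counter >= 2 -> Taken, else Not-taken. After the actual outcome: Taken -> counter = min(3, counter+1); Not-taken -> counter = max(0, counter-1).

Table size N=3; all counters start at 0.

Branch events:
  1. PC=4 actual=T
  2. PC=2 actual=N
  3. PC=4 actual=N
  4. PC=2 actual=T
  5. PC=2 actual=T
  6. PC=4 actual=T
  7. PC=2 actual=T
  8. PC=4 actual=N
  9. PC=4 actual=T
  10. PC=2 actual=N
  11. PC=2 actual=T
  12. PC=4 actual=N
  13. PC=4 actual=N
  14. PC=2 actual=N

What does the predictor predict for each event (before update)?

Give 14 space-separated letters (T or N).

Ev 1: PC=4 idx=1 pred=N actual=T -> ctr[1]=1
Ev 2: PC=2 idx=2 pred=N actual=N -> ctr[2]=0
Ev 3: PC=4 idx=1 pred=N actual=N -> ctr[1]=0
Ev 4: PC=2 idx=2 pred=N actual=T -> ctr[2]=1
Ev 5: PC=2 idx=2 pred=N actual=T -> ctr[2]=2
Ev 6: PC=4 idx=1 pred=N actual=T -> ctr[1]=1
Ev 7: PC=2 idx=2 pred=T actual=T -> ctr[2]=3
Ev 8: PC=4 idx=1 pred=N actual=N -> ctr[1]=0
Ev 9: PC=4 idx=1 pred=N actual=T -> ctr[1]=1
Ev 10: PC=2 idx=2 pred=T actual=N -> ctr[2]=2
Ev 11: PC=2 idx=2 pred=T actual=T -> ctr[2]=3
Ev 12: PC=4 idx=1 pred=N actual=N -> ctr[1]=0
Ev 13: PC=4 idx=1 pred=N actual=N -> ctr[1]=0
Ev 14: PC=2 idx=2 pred=T actual=N -> ctr[2]=2

Answer: N N N N N N T N N T T N N T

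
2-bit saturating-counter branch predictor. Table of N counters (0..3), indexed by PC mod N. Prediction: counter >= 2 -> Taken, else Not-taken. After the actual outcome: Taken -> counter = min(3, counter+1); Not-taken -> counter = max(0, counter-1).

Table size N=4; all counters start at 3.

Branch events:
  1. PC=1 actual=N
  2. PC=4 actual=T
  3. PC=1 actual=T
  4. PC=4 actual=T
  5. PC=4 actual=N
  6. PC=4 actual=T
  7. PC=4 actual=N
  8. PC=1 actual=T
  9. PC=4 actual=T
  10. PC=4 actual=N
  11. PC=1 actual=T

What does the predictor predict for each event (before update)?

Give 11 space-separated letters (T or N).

Answer: T T T T T T T T T T T

Derivation:
Ev 1: PC=1 idx=1 pred=T actual=N -> ctr[1]=2
Ev 2: PC=4 idx=0 pred=T actual=T -> ctr[0]=3
Ev 3: PC=1 idx=1 pred=T actual=T -> ctr[1]=3
Ev 4: PC=4 idx=0 pred=T actual=T -> ctr[0]=3
Ev 5: PC=4 idx=0 pred=T actual=N -> ctr[0]=2
Ev 6: PC=4 idx=0 pred=T actual=T -> ctr[0]=3
Ev 7: PC=4 idx=0 pred=T actual=N -> ctr[0]=2
Ev 8: PC=1 idx=1 pred=T actual=T -> ctr[1]=3
Ev 9: PC=4 idx=0 pred=T actual=T -> ctr[0]=3
Ev 10: PC=4 idx=0 pred=T actual=N -> ctr[0]=2
Ev 11: PC=1 idx=1 pred=T actual=T -> ctr[1]=3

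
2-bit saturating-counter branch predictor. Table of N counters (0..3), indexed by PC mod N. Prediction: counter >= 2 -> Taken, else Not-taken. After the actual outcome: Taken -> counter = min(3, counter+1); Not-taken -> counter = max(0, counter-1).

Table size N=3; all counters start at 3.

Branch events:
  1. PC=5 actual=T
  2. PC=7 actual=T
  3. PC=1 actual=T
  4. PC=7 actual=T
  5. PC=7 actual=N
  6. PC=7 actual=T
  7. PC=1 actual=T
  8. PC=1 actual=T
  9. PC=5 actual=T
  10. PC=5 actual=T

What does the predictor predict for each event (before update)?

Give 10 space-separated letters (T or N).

Answer: T T T T T T T T T T

Derivation:
Ev 1: PC=5 idx=2 pred=T actual=T -> ctr[2]=3
Ev 2: PC=7 idx=1 pred=T actual=T -> ctr[1]=3
Ev 3: PC=1 idx=1 pred=T actual=T -> ctr[1]=3
Ev 4: PC=7 idx=1 pred=T actual=T -> ctr[1]=3
Ev 5: PC=7 idx=1 pred=T actual=N -> ctr[1]=2
Ev 6: PC=7 idx=1 pred=T actual=T -> ctr[1]=3
Ev 7: PC=1 idx=1 pred=T actual=T -> ctr[1]=3
Ev 8: PC=1 idx=1 pred=T actual=T -> ctr[1]=3
Ev 9: PC=5 idx=2 pred=T actual=T -> ctr[2]=3
Ev 10: PC=5 idx=2 pred=T actual=T -> ctr[2]=3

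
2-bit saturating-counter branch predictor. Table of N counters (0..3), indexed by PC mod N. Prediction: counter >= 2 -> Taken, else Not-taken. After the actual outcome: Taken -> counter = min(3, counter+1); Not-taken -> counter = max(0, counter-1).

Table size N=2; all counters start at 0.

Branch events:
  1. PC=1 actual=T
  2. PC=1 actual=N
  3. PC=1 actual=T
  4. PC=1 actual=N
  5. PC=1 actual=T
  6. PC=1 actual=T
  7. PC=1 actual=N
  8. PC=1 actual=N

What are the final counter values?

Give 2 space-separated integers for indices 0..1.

Ev 1: PC=1 idx=1 pred=N actual=T -> ctr[1]=1
Ev 2: PC=1 idx=1 pred=N actual=N -> ctr[1]=0
Ev 3: PC=1 idx=1 pred=N actual=T -> ctr[1]=1
Ev 4: PC=1 idx=1 pred=N actual=N -> ctr[1]=0
Ev 5: PC=1 idx=1 pred=N actual=T -> ctr[1]=1
Ev 6: PC=1 idx=1 pred=N actual=T -> ctr[1]=2
Ev 7: PC=1 idx=1 pred=T actual=N -> ctr[1]=1
Ev 8: PC=1 idx=1 pred=N actual=N -> ctr[1]=0

Answer: 0 0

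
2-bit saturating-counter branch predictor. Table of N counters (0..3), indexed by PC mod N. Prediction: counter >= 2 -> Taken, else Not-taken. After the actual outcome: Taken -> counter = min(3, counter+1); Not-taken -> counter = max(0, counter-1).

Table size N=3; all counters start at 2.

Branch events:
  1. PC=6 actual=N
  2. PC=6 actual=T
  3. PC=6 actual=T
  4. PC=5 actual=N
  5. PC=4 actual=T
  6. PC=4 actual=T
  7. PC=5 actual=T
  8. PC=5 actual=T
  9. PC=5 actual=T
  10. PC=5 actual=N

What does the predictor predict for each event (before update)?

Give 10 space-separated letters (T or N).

Answer: T N T T T T N T T T

Derivation:
Ev 1: PC=6 idx=0 pred=T actual=N -> ctr[0]=1
Ev 2: PC=6 idx=0 pred=N actual=T -> ctr[0]=2
Ev 3: PC=6 idx=0 pred=T actual=T -> ctr[0]=3
Ev 4: PC=5 idx=2 pred=T actual=N -> ctr[2]=1
Ev 5: PC=4 idx=1 pred=T actual=T -> ctr[1]=3
Ev 6: PC=4 idx=1 pred=T actual=T -> ctr[1]=3
Ev 7: PC=5 idx=2 pred=N actual=T -> ctr[2]=2
Ev 8: PC=5 idx=2 pred=T actual=T -> ctr[2]=3
Ev 9: PC=5 idx=2 pred=T actual=T -> ctr[2]=3
Ev 10: PC=5 idx=2 pred=T actual=N -> ctr[2]=2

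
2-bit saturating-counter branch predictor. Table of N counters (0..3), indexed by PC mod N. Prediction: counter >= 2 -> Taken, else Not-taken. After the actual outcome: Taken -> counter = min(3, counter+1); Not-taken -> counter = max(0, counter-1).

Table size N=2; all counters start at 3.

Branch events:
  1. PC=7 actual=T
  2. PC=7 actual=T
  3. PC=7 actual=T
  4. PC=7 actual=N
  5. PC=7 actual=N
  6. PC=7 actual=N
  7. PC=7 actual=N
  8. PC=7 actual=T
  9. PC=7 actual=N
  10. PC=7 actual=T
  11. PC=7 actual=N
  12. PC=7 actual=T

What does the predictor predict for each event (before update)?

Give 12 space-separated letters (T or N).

Answer: T T T T T N N N N N N N

Derivation:
Ev 1: PC=7 idx=1 pred=T actual=T -> ctr[1]=3
Ev 2: PC=7 idx=1 pred=T actual=T -> ctr[1]=3
Ev 3: PC=7 idx=1 pred=T actual=T -> ctr[1]=3
Ev 4: PC=7 idx=1 pred=T actual=N -> ctr[1]=2
Ev 5: PC=7 idx=1 pred=T actual=N -> ctr[1]=1
Ev 6: PC=7 idx=1 pred=N actual=N -> ctr[1]=0
Ev 7: PC=7 idx=1 pred=N actual=N -> ctr[1]=0
Ev 8: PC=7 idx=1 pred=N actual=T -> ctr[1]=1
Ev 9: PC=7 idx=1 pred=N actual=N -> ctr[1]=0
Ev 10: PC=7 idx=1 pred=N actual=T -> ctr[1]=1
Ev 11: PC=7 idx=1 pred=N actual=N -> ctr[1]=0
Ev 12: PC=7 idx=1 pred=N actual=T -> ctr[1]=1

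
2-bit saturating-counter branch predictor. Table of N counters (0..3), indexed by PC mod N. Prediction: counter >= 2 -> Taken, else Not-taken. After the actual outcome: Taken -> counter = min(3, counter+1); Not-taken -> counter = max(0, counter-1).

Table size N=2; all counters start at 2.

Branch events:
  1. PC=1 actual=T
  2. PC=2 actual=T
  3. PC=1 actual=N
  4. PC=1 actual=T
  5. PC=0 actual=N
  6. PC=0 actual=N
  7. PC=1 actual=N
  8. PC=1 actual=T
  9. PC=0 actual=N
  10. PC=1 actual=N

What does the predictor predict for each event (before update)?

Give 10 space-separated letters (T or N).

Answer: T T T T T T T T N T

Derivation:
Ev 1: PC=1 idx=1 pred=T actual=T -> ctr[1]=3
Ev 2: PC=2 idx=0 pred=T actual=T -> ctr[0]=3
Ev 3: PC=1 idx=1 pred=T actual=N -> ctr[1]=2
Ev 4: PC=1 idx=1 pred=T actual=T -> ctr[1]=3
Ev 5: PC=0 idx=0 pred=T actual=N -> ctr[0]=2
Ev 6: PC=0 idx=0 pred=T actual=N -> ctr[0]=1
Ev 7: PC=1 idx=1 pred=T actual=N -> ctr[1]=2
Ev 8: PC=1 idx=1 pred=T actual=T -> ctr[1]=3
Ev 9: PC=0 idx=0 pred=N actual=N -> ctr[0]=0
Ev 10: PC=1 idx=1 pred=T actual=N -> ctr[1]=2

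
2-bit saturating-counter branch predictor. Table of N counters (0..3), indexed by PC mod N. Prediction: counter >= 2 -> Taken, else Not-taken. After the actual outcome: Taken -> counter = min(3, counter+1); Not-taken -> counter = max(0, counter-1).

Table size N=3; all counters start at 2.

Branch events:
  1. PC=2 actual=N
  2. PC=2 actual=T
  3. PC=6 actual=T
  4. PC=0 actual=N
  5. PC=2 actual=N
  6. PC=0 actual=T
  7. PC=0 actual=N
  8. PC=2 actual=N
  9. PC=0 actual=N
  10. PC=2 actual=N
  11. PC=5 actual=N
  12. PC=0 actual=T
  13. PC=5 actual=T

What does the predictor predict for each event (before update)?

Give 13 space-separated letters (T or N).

Answer: T N T T T T T N T N N N N

Derivation:
Ev 1: PC=2 idx=2 pred=T actual=N -> ctr[2]=1
Ev 2: PC=2 idx=2 pred=N actual=T -> ctr[2]=2
Ev 3: PC=6 idx=0 pred=T actual=T -> ctr[0]=3
Ev 4: PC=0 idx=0 pred=T actual=N -> ctr[0]=2
Ev 5: PC=2 idx=2 pred=T actual=N -> ctr[2]=1
Ev 6: PC=0 idx=0 pred=T actual=T -> ctr[0]=3
Ev 7: PC=0 idx=0 pred=T actual=N -> ctr[0]=2
Ev 8: PC=2 idx=2 pred=N actual=N -> ctr[2]=0
Ev 9: PC=0 idx=0 pred=T actual=N -> ctr[0]=1
Ev 10: PC=2 idx=2 pred=N actual=N -> ctr[2]=0
Ev 11: PC=5 idx=2 pred=N actual=N -> ctr[2]=0
Ev 12: PC=0 idx=0 pred=N actual=T -> ctr[0]=2
Ev 13: PC=5 idx=2 pred=N actual=T -> ctr[2]=1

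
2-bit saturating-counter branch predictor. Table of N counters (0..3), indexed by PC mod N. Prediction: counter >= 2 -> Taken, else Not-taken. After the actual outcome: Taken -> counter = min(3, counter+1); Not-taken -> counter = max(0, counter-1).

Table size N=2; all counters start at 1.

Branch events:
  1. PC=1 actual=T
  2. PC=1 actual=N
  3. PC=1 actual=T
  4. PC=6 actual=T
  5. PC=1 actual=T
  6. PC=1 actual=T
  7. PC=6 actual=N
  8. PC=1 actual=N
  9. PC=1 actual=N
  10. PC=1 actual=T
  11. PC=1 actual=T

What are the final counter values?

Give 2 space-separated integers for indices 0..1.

Ev 1: PC=1 idx=1 pred=N actual=T -> ctr[1]=2
Ev 2: PC=1 idx=1 pred=T actual=N -> ctr[1]=1
Ev 3: PC=1 idx=1 pred=N actual=T -> ctr[1]=2
Ev 4: PC=6 idx=0 pred=N actual=T -> ctr[0]=2
Ev 5: PC=1 idx=1 pred=T actual=T -> ctr[1]=3
Ev 6: PC=1 idx=1 pred=T actual=T -> ctr[1]=3
Ev 7: PC=6 idx=0 pred=T actual=N -> ctr[0]=1
Ev 8: PC=1 idx=1 pred=T actual=N -> ctr[1]=2
Ev 9: PC=1 idx=1 pred=T actual=N -> ctr[1]=1
Ev 10: PC=1 idx=1 pred=N actual=T -> ctr[1]=2
Ev 11: PC=1 idx=1 pred=T actual=T -> ctr[1]=3

Answer: 1 3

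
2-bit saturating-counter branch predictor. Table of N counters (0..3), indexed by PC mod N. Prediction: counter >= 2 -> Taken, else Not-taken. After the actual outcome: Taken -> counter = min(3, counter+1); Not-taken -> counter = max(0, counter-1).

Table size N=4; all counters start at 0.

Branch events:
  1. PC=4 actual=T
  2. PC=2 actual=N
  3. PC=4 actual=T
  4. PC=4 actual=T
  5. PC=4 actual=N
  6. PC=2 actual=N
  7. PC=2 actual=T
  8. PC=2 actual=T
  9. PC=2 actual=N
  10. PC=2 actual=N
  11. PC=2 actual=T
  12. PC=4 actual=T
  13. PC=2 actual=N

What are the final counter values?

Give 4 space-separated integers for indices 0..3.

Ev 1: PC=4 idx=0 pred=N actual=T -> ctr[0]=1
Ev 2: PC=2 idx=2 pred=N actual=N -> ctr[2]=0
Ev 3: PC=4 idx=0 pred=N actual=T -> ctr[0]=2
Ev 4: PC=4 idx=0 pred=T actual=T -> ctr[0]=3
Ev 5: PC=4 idx=0 pred=T actual=N -> ctr[0]=2
Ev 6: PC=2 idx=2 pred=N actual=N -> ctr[2]=0
Ev 7: PC=2 idx=2 pred=N actual=T -> ctr[2]=1
Ev 8: PC=2 idx=2 pred=N actual=T -> ctr[2]=2
Ev 9: PC=2 idx=2 pred=T actual=N -> ctr[2]=1
Ev 10: PC=2 idx=2 pred=N actual=N -> ctr[2]=0
Ev 11: PC=2 idx=2 pred=N actual=T -> ctr[2]=1
Ev 12: PC=4 idx=0 pred=T actual=T -> ctr[0]=3
Ev 13: PC=2 idx=2 pred=N actual=N -> ctr[2]=0

Answer: 3 0 0 0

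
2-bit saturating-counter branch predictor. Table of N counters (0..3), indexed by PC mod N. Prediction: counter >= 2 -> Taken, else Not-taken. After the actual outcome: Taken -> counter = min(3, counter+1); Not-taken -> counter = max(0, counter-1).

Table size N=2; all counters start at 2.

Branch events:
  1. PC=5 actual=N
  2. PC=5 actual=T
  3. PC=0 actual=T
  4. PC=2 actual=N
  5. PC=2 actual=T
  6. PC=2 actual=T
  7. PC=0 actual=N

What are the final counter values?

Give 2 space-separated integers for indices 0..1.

Ev 1: PC=5 idx=1 pred=T actual=N -> ctr[1]=1
Ev 2: PC=5 idx=1 pred=N actual=T -> ctr[1]=2
Ev 3: PC=0 idx=0 pred=T actual=T -> ctr[0]=3
Ev 4: PC=2 idx=0 pred=T actual=N -> ctr[0]=2
Ev 5: PC=2 idx=0 pred=T actual=T -> ctr[0]=3
Ev 6: PC=2 idx=0 pred=T actual=T -> ctr[0]=3
Ev 7: PC=0 idx=0 pred=T actual=N -> ctr[0]=2

Answer: 2 2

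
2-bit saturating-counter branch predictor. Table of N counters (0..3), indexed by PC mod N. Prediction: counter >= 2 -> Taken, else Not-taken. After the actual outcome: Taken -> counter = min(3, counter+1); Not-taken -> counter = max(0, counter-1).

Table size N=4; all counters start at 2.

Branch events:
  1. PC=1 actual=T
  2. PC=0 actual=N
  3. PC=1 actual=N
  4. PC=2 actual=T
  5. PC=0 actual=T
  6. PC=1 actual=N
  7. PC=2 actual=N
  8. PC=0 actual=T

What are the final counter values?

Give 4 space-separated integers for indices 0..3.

Ev 1: PC=1 idx=1 pred=T actual=T -> ctr[1]=3
Ev 2: PC=0 idx=0 pred=T actual=N -> ctr[0]=1
Ev 3: PC=1 idx=1 pred=T actual=N -> ctr[1]=2
Ev 4: PC=2 idx=2 pred=T actual=T -> ctr[2]=3
Ev 5: PC=0 idx=0 pred=N actual=T -> ctr[0]=2
Ev 6: PC=1 idx=1 pred=T actual=N -> ctr[1]=1
Ev 7: PC=2 idx=2 pred=T actual=N -> ctr[2]=2
Ev 8: PC=0 idx=0 pred=T actual=T -> ctr[0]=3

Answer: 3 1 2 2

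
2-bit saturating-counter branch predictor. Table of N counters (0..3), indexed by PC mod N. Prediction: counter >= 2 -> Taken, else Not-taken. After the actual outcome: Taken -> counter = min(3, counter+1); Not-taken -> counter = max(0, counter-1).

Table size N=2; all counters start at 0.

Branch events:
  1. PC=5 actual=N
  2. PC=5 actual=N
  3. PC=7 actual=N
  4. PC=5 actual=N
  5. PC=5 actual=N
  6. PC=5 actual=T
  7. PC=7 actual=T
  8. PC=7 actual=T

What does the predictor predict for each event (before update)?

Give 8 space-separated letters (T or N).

Ev 1: PC=5 idx=1 pred=N actual=N -> ctr[1]=0
Ev 2: PC=5 idx=1 pred=N actual=N -> ctr[1]=0
Ev 3: PC=7 idx=1 pred=N actual=N -> ctr[1]=0
Ev 4: PC=5 idx=1 pred=N actual=N -> ctr[1]=0
Ev 5: PC=5 idx=1 pred=N actual=N -> ctr[1]=0
Ev 6: PC=5 idx=1 pred=N actual=T -> ctr[1]=1
Ev 7: PC=7 idx=1 pred=N actual=T -> ctr[1]=2
Ev 8: PC=7 idx=1 pred=T actual=T -> ctr[1]=3

Answer: N N N N N N N T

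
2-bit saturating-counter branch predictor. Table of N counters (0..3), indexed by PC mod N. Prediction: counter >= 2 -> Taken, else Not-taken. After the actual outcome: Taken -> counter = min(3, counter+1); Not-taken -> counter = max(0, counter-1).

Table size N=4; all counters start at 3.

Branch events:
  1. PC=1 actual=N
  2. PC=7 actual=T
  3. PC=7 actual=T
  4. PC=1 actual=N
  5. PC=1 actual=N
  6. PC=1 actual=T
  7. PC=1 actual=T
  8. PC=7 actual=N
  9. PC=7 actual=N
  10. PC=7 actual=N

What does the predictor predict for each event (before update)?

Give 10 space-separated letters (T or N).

Answer: T T T T N N N T T N

Derivation:
Ev 1: PC=1 idx=1 pred=T actual=N -> ctr[1]=2
Ev 2: PC=7 idx=3 pred=T actual=T -> ctr[3]=3
Ev 3: PC=7 idx=3 pred=T actual=T -> ctr[3]=3
Ev 4: PC=1 idx=1 pred=T actual=N -> ctr[1]=1
Ev 5: PC=1 idx=1 pred=N actual=N -> ctr[1]=0
Ev 6: PC=1 idx=1 pred=N actual=T -> ctr[1]=1
Ev 7: PC=1 idx=1 pred=N actual=T -> ctr[1]=2
Ev 8: PC=7 idx=3 pred=T actual=N -> ctr[3]=2
Ev 9: PC=7 idx=3 pred=T actual=N -> ctr[3]=1
Ev 10: PC=7 idx=3 pred=N actual=N -> ctr[3]=0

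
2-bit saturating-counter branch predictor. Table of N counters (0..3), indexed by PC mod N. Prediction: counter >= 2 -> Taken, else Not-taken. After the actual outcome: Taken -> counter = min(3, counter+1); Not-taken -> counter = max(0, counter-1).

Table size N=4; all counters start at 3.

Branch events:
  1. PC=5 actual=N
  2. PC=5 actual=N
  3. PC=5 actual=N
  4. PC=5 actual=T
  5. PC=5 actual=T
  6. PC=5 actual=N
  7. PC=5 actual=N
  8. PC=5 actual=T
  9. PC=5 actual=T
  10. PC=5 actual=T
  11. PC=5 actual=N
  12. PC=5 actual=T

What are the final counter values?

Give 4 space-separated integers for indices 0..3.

Answer: 3 3 3 3

Derivation:
Ev 1: PC=5 idx=1 pred=T actual=N -> ctr[1]=2
Ev 2: PC=5 idx=1 pred=T actual=N -> ctr[1]=1
Ev 3: PC=5 idx=1 pred=N actual=N -> ctr[1]=0
Ev 4: PC=5 idx=1 pred=N actual=T -> ctr[1]=1
Ev 5: PC=5 idx=1 pred=N actual=T -> ctr[1]=2
Ev 6: PC=5 idx=1 pred=T actual=N -> ctr[1]=1
Ev 7: PC=5 idx=1 pred=N actual=N -> ctr[1]=0
Ev 8: PC=5 idx=1 pred=N actual=T -> ctr[1]=1
Ev 9: PC=5 idx=1 pred=N actual=T -> ctr[1]=2
Ev 10: PC=5 idx=1 pred=T actual=T -> ctr[1]=3
Ev 11: PC=5 idx=1 pred=T actual=N -> ctr[1]=2
Ev 12: PC=5 idx=1 pred=T actual=T -> ctr[1]=3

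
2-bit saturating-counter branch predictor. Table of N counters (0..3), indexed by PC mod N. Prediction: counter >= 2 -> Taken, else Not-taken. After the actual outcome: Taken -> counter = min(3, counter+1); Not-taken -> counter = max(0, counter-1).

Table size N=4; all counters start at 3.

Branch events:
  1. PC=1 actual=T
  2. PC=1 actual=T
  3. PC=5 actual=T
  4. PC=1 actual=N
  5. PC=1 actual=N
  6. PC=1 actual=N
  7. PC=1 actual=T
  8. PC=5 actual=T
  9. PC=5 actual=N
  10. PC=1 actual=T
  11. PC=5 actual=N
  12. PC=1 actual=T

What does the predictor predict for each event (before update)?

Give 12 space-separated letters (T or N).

Answer: T T T T T N N N T N T N

Derivation:
Ev 1: PC=1 idx=1 pred=T actual=T -> ctr[1]=3
Ev 2: PC=1 idx=1 pred=T actual=T -> ctr[1]=3
Ev 3: PC=5 idx=1 pred=T actual=T -> ctr[1]=3
Ev 4: PC=1 idx=1 pred=T actual=N -> ctr[1]=2
Ev 5: PC=1 idx=1 pred=T actual=N -> ctr[1]=1
Ev 6: PC=1 idx=1 pred=N actual=N -> ctr[1]=0
Ev 7: PC=1 idx=1 pred=N actual=T -> ctr[1]=1
Ev 8: PC=5 idx=1 pred=N actual=T -> ctr[1]=2
Ev 9: PC=5 idx=1 pred=T actual=N -> ctr[1]=1
Ev 10: PC=1 idx=1 pred=N actual=T -> ctr[1]=2
Ev 11: PC=5 idx=1 pred=T actual=N -> ctr[1]=1
Ev 12: PC=1 idx=1 pred=N actual=T -> ctr[1]=2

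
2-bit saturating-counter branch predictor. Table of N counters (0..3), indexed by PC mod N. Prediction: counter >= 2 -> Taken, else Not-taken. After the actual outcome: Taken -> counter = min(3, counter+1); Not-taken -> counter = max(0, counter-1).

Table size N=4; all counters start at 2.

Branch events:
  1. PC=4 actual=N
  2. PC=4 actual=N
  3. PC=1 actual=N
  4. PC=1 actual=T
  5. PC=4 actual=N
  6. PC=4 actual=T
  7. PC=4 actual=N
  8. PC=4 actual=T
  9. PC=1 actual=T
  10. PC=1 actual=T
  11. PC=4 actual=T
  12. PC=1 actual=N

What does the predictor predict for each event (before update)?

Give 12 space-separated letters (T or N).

Answer: T N T N N N N N T T N T

Derivation:
Ev 1: PC=4 idx=0 pred=T actual=N -> ctr[0]=1
Ev 2: PC=4 idx=0 pred=N actual=N -> ctr[0]=0
Ev 3: PC=1 idx=1 pred=T actual=N -> ctr[1]=1
Ev 4: PC=1 idx=1 pred=N actual=T -> ctr[1]=2
Ev 5: PC=4 idx=0 pred=N actual=N -> ctr[0]=0
Ev 6: PC=4 idx=0 pred=N actual=T -> ctr[0]=1
Ev 7: PC=4 idx=0 pred=N actual=N -> ctr[0]=0
Ev 8: PC=4 idx=0 pred=N actual=T -> ctr[0]=1
Ev 9: PC=1 idx=1 pred=T actual=T -> ctr[1]=3
Ev 10: PC=1 idx=1 pred=T actual=T -> ctr[1]=3
Ev 11: PC=4 idx=0 pred=N actual=T -> ctr[0]=2
Ev 12: PC=1 idx=1 pred=T actual=N -> ctr[1]=2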